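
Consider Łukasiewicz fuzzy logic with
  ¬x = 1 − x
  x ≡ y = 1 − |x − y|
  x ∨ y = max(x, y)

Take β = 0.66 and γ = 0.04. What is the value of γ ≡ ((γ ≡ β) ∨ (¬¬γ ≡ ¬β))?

γ ≡ β = 1 − |0.04 − 0.66| = 1 − 0.62 = 0.38
¬γ = 1 − 0.04 = 0.96
¬¬γ = 1 − 0.96 = 0.04
¬β = 1 − 0.66 = 0.34
¬¬γ ≡ ¬β = 1 − |0.04 − 0.34| = 1 − 0.30 = 0.70
(γ ≡ β) ∨ (¬¬γ ≡ ¬β) = max(0.38, 0.70) = 0.70
γ ≡ ((γ ≡ β) ∨ (¬¬γ ≡ ¬β)) = 1 − |0.04 − 0.70| = 1 − 0.66 = 0.34

0.34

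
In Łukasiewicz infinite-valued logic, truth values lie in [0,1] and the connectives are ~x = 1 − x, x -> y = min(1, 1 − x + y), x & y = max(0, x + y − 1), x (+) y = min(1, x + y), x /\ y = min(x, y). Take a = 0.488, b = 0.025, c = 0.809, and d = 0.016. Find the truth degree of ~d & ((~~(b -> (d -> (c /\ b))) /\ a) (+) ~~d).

~d = 1 − 0.016 = 0.984
c /\ b = min(0.809, 0.025) = 0.025
d -> (c /\ b) = min(1, 1 − 0.016 + 0.025) = min(1, 1.009) = 1.000
b -> (d -> (c /\ b)) = min(1, 1 − 0.025 + 1.000) = min(1, 1.975) = 1.000
~(b -> (d -> (c /\ b))) = 1 − 1.000 = 0.000
~~(b -> (d -> (c /\ b))) = 1 − 0.000 = 1.000
~~(b -> (d -> (c /\ b))) /\ a = min(1.000, 0.488) = 0.488
~~d = 1 − 0.984 = 0.016
(~~(b -> (d -> (c /\ b))) /\ a) (+) ~~d = min(1, 0.488 + 0.016) = min(1, 0.504) = 0.504
~d & ((~~(b -> (d -> (c /\ b))) /\ a) (+) ~~d) = max(0, 0.984 + 0.504 − 1) = max(0, 0.488) = 0.488

0.488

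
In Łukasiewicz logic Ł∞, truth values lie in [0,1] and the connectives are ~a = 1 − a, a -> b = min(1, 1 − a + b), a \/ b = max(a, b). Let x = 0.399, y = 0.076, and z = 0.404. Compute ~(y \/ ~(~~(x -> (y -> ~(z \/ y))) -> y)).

0.076

z \/ y = max(0.404, 0.076) = 0.404
~(z \/ y) = 1 − 0.404 = 0.596
y -> ~(z \/ y) = min(1, 1 − 0.076 + 0.596) = min(1, 1.520) = 1.000
x -> (y -> ~(z \/ y)) = min(1, 1 − 0.399 + 1.000) = min(1, 1.601) = 1.000
~(x -> (y -> ~(z \/ y))) = 1 − 1.000 = 0.000
~~(x -> (y -> ~(z \/ y))) = 1 − 0.000 = 1.000
~~(x -> (y -> ~(z \/ y))) -> y = min(1, 1 − 1.000 + 0.076) = min(1, 0.076) = 0.076
~(~~(x -> (y -> ~(z \/ y))) -> y) = 1 − 0.076 = 0.924
y \/ ~(~~(x -> (y -> ~(z \/ y))) -> y) = max(0.076, 0.924) = 0.924
~(y \/ ~(~~(x -> (y -> ~(z \/ y))) -> y)) = 1 − 0.924 = 0.076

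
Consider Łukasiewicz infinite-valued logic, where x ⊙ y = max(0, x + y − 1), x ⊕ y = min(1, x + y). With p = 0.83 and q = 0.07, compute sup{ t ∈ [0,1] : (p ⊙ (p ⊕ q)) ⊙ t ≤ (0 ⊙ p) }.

0.27

p ⊕ q = min(1, 0.83 + 0.07) = min(1, 0.90) = 0.90
p ⊙ (p ⊕ q) = max(0, 0.83 + 0.90 − 1) = max(0, 0.73) = 0.73
So the left factor is p ⊙ (p ⊕ q) = 0.73.
0 ⊙ p = max(0, 0.00 + 0.83 − 1) = max(0, -0.17) = 0.00
So the right-hand bound is 0 ⊙ p = 0.00.
The residuum of the Łukasiewicz t-norm gives the supremum: min(1, 1 − 0.73 + 0.00).
1 − 0.73 + 0.00 = 0.27, so t = min(1, 0.27) = 0.27.
Check: 0.73 ⊙ 0.27 = max(0, 0.00) = 0.00 ≤ 0.00.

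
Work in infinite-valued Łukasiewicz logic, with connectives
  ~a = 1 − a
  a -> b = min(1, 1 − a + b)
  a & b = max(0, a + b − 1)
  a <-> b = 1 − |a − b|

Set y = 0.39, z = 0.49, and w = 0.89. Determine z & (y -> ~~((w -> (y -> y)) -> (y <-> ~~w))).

y -> y = min(1, 1 − 0.39 + 0.39) = min(1, 1.00) = 1.00
w -> (y -> y) = min(1, 1 − 0.89 + 1.00) = min(1, 1.11) = 1.00
~w = 1 − 0.89 = 0.11
~~w = 1 − 0.11 = 0.89
y <-> ~~w = 1 − |0.39 − 0.89| = 1 − 0.50 = 0.50
(w -> (y -> y)) -> (y <-> ~~w) = min(1, 1 − 1.00 + 0.50) = min(1, 0.50) = 0.50
~((w -> (y -> y)) -> (y <-> ~~w)) = 1 − 0.50 = 0.50
~~((w -> (y -> y)) -> (y <-> ~~w)) = 1 − 0.50 = 0.50
y -> ~~((w -> (y -> y)) -> (y <-> ~~w)) = min(1, 1 − 0.39 + 0.50) = min(1, 1.11) = 1.00
z & (y -> ~~((w -> (y -> y)) -> (y <-> ~~w))) = max(0, 0.49 + 1.00 − 1) = max(0, 0.49) = 0.49

0.49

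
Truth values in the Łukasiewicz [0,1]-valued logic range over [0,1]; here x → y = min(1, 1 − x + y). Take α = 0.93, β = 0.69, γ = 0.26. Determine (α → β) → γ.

0.50

α → β = min(1, 1 − 0.93 + 0.69) = min(1, 0.76) = 0.76
(α → β) → γ = min(1, 1 − 0.76 + 0.26) = min(1, 0.50) = 0.50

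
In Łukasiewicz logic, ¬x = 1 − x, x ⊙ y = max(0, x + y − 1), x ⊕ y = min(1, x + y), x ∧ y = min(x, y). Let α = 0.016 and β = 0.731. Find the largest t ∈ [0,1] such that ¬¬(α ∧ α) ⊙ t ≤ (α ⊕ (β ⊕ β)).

α ∧ α = min(0.016, 0.016) = 0.016
¬(α ∧ α) = 1 − 0.016 = 0.984
¬¬(α ∧ α) = 1 − 0.984 = 0.016
So the left factor is ¬¬(α ∧ α) = 0.016.
β ⊕ β = min(1, 0.731 + 0.731) = min(1, 1.462) = 1.000
α ⊕ (β ⊕ β) = min(1, 0.016 + 1.000) = min(1, 1.016) = 1.000
So the right-hand bound is α ⊕ (β ⊕ β) = 1.000.
The residuum of the Łukasiewicz t-norm gives the supremum: min(1, 1 − 0.016 + 1.000).
1 − 0.016 + 1.000 = 1.984, so t = min(1, 1.984) = 1.000.
Check: 0.016 ⊙ 1.000 = max(0, 0.016) = 0.016 ≤ 1.000.

1.000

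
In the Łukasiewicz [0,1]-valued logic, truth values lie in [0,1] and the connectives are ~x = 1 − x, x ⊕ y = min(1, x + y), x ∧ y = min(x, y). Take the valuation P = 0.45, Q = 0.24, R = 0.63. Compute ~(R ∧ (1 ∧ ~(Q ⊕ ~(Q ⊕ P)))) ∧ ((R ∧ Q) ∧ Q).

0.24

Q ⊕ P = min(1, 0.24 + 0.45) = min(1, 0.69) = 0.69
~(Q ⊕ P) = 1 − 0.69 = 0.31
Q ⊕ ~(Q ⊕ P) = min(1, 0.24 + 0.31) = min(1, 0.55) = 0.55
~(Q ⊕ ~(Q ⊕ P)) = 1 − 0.55 = 0.45
1 ∧ ~(Q ⊕ ~(Q ⊕ P)) = min(1.00, 0.45) = 0.45
R ∧ (1 ∧ ~(Q ⊕ ~(Q ⊕ P))) = min(0.63, 0.45) = 0.45
~(R ∧ (1 ∧ ~(Q ⊕ ~(Q ⊕ P)))) = 1 − 0.45 = 0.55
R ∧ Q = min(0.63, 0.24) = 0.24
(R ∧ Q) ∧ Q = min(0.24, 0.24) = 0.24
~(R ∧ (1 ∧ ~(Q ⊕ ~(Q ⊕ P)))) ∧ ((R ∧ Q) ∧ Q) = min(0.55, 0.24) = 0.24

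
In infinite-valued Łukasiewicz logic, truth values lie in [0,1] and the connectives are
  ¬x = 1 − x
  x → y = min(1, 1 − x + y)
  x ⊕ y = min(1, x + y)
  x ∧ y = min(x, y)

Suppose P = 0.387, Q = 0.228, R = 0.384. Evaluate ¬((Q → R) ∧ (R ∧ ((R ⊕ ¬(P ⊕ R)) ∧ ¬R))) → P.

Q → R = min(1, 1 − 0.228 + 0.384) = min(1, 1.156) = 1.000
P ⊕ R = min(1, 0.387 + 0.384) = min(1, 0.771) = 0.771
¬(P ⊕ R) = 1 − 0.771 = 0.229
R ⊕ ¬(P ⊕ R) = min(1, 0.384 + 0.229) = min(1, 0.613) = 0.613
¬R = 1 − 0.384 = 0.616
(R ⊕ ¬(P ⊕ R)) ∧ ¬R = min(0.613, 0.616) = 0.613
R ∧ ((R ⊕ ¬(P ⊕ R)) ∧ ¬R) = min(0.384, 0.613) = 0.384
(Q → R) ∧ (R ∧ ((R ⊕ ¬(P ⊕ R)) ∧ ¬R)) = min(1.000, 0.384) = 0.384
¬((Q → R) ∧ (R ∧ ((R ⊕ ¬(P ⊕ R)) ∧ ¬R))) = 1 − 0.384 = 0.616
¬((Q → R) ∧ (R ∧ ((R ⊕ ¬(P ⊕ R)) ∧ ¬R))) → P = min(1, 1 − 0.616 + 0.387) = min(1, 0.771) = 0.771

0.771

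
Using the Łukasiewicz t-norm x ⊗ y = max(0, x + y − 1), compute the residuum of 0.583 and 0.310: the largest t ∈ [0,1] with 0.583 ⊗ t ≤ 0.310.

0.727

The residuum of the Łukasiewicz t-norm gives the supremum: min(1, 1 − 0.583 + 0.310).
1 − 0.583 + 0.310 = 0.727, so t = min(1, 0.727) = 0.727.
Check: 0.583 ⊗ 0.727 = max(0, 0.310) = 0.310 ≤ 0.310.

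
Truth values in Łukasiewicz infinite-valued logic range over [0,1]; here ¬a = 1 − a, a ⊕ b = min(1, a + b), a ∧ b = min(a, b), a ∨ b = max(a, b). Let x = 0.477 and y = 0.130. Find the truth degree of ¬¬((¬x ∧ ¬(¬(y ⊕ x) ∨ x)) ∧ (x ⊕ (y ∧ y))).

¬x = 1 − 0.477 = 0.523
y ⊕ x = min(1, 0.130 + 0.477) = min(1, 0.607) = 0.607
¬(y ⊕ x) = 1 − 0.607 = 0.393
¬(y ⊕ x) ∨ x = max(0.393, 0.477) = 0.477
¬(¬(y ⊕ x) ∨ x) = 1 − 0.477 = 0.523
¬x ∧ ¬(¬(y ⊕ x) ∨ x) = min(0.523, 0.523) = 0.523
y ∧ y = min(0.130, 0.130) = 0.130
x ⊕ (y ∧ y) = min(1, 0.477 + 0.130) = min(1, 0.607) = 0.607
(¬x ∧ ¬(¬(y ⊕ x) ∨ x)) ∧ (x ⊕ (y ∧ y)) = min(0.523, 0.607) = 0.523
¬((¬x ∧ ¬(¬(y ⊕ x) ∨ x)) ∧ (x ⊕ (y ∧ y))) = 1 − 0.523 = 0.477
¬¬((¬x ∧ ¬(¬(y ⊕ x) ∨ x)) ∧ (x ⊕ (y ∧ y))) = 1 − 0.477 = 0.523

0.523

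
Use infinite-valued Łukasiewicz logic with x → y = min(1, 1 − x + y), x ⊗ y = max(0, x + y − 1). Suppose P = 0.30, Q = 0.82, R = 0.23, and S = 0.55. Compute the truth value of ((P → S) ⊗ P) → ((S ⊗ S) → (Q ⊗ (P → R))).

P → S = min(1, 1 − 0.30 + 0.55) = min(1, 1.25) = 1.00
(P → S) ⊗ P = max(0, 1.00 + 0.30 − 1) = max(0, 0.30) = 0.30
S ⊗ S = max(0, 0.55 + 0.55 − 1) = max(0, 0.10) = 0.10
P → R = min(1, 1 − 0.30 + 0.23) = min(1, 0.93) = 0.93
Q ⊗ (P → R) = max(0, 0.82 + 0.93 − 1) = max(0, 0.75) = 0.75
(S ⊗ S) → (Q ⊗ (P → R)) = min(1, 1 − 0.10 + 0.75) = min(1, 1.65) = 1.00
((P → S) ⊗ P) → ((S ⊗ S) → (Q ⊗ (P → R))) = min(1, 1 − 0.30 + 1.00) = min(1, 1.70) = 1.00

1.00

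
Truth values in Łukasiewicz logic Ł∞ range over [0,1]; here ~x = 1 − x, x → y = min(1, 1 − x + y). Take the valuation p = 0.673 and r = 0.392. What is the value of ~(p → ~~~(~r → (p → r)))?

0.673

~r = 1 − 0.392 = 0.608
p → r = min(1, 1 − 0.673 + 0.392) = min(1, 0.719) = 0.719
~r → (p → r) = min(1, 1 − 0.608 + 0.719) = min(1, 1.111) = 1.000
~(~r → (p → r)) = 1 − 1.000 = 0.000
~~(~r → (p → r)) = 1 − 0.000 = 1.000
~~~(~r → (p → r)) = 1 − 1.000 = 0.000
p → ~~~(~r → (p → r)) = min(1, 1 − 0.673 + 0.000) = min(1, 0.327) = 0.327
~(p → ~~~(~r → (p → r))) = 1 − 0.327 = 0.673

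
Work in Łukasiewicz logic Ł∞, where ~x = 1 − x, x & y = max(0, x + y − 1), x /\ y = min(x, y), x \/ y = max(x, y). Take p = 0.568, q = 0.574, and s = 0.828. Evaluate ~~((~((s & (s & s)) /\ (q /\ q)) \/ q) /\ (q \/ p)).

0.574

s & s = max(0, 0.828 + 0.828 − 1) = max(0, 0.656) = 0.656
s & (s & s) = max(0, 0.828 + 0.656 − 1) = max(0, 0.484) = 0.484
q /\ q = min(0.574, 0.574) = 0.574
(s & (s & s)) /\ (q /\ q) = min(0.484, 0.574) = 0.484
~((s & (s & s)) /\ (q /\ q)) = 1 − 0.484 = 0.516
~((s & (s & s)) /\ (q /\ q)) \/ q = max(0.516, 0.574) = 0.574
q \/ p = max(0.574, 0.568) = 0.574
(~((s & (s & s)) /\ (q /\ q)) \/ q) /\ (q \/ p) = min(0.574, 0.574) = 0.574
~((~((s & (s & s)) /\ (q /\ q)) \/ q) /\ (q \/ p)) = 1 − 0.574 = 0.426
~~((~((s & (s & s)) /\ (q /\ q)) \/ q) /\ (q \/ p)) = 1 − 0.426 = 0.574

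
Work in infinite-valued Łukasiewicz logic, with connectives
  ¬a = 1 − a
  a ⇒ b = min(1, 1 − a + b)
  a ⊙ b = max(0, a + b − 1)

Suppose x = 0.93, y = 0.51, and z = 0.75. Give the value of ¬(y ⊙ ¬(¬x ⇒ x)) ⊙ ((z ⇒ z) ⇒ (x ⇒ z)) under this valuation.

¬x = 1 − 0.93 = 0.07
¬x ⇒ x = min(1, 1 − 0.07 + 0.93) = min(1, 1.86) = 1.00
¬(¬x ⇒ x) = 1 − 1.00 = 0.00
y ⊙ ¬(¬x ⇒ x) = max(0, 0.51 + 0.00 − 1) = max(0, -0.49) = 0.00
¬(y ⊙ ¬(¬x ⇒ x)) = 1 − 0.00 = 1.00
z ⇒ z = min(1, 1 − 0.75 + 0.75) = min(1, 1.00) = 1.00
x ⇒ z = min(1, 1 − 0.93 + 0.75) = min(1, 0.82) = 0.82
(z ⇒ z) ⇒ (x ⇒ z) = min(1, 1 − 1.00 + 0.82) = min(1, 0.82) = 0.82
¬(y ⊙ ¬(¬x ⇒ x)) ⊙ ((z ⇒ z) ⇒ (x ⇒ z)) = max(0, 1.00 + 0.82 − 1) = max(0, 0.82) = 0.82

0.82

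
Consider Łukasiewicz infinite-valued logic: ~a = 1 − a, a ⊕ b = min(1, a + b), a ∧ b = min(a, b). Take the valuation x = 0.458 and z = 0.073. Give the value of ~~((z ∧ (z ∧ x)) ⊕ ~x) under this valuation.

z ∧ x = min(0.073, 0.458) = 0.073
z ∧ (z ∧ x) = min(0.073, 0.073) = 0.073
~x = 1 − 0.458 = 0.542
(z ∧ (z ∧ x)) ⊕ ~x = min(1, 0.073 + 0.542) = min(1, 0.615) = 0.615
~((z ∧ (z ∧ x)) ⊕ ~x) = 1 − 0.615 = 0.385
~~((z ∧ (z ∧ x)) ⊕ ~x) = 1 − 0.385 = 0.615

0.615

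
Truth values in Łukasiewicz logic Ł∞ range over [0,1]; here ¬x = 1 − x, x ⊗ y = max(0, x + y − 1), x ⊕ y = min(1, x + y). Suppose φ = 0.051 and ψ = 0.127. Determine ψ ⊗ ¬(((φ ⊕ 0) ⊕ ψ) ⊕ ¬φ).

0.000

φ ⊕ 0 = min(1, 0.051 + 0.000) = min(1, 0.051) = 0.051
(φ ⊕ 0) ⊕ ψ = min(1, 0.051 + 0.127) = min(1, 0.178) = 0.178
¬φ = 1 − 0.051 = 0.949
((φ ⊕ 0) ⊕ ψ) ⊕ ¬φ = min(1, 0.178 + 0.949) = min(1, 1.127) = 1.000
¬(((φ ⊕ 0) ⊕ ψ) ⊕ ¬φ) = 1 − 1.000 = 0.000
ψ ⊗ ¬(((φ ⊕ 0) ⊕ ψ) ⊕ ¬φ) = max(0, 0.127 + 0.000 − 1) = max(0, -0.873) = 0.000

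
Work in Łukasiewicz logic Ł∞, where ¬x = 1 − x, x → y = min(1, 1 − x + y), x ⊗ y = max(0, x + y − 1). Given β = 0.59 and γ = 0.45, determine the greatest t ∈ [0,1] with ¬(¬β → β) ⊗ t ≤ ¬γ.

¬β = 1 − 0.59 = 0.41
¬β → β = min(1, 1 − 0.41 + 0.59) = min(1, 1.18) = 1.00
¬(¬β → β) = 1 − 1.00 = 0.00
So the left factor is ¬(¬β → β) = 0.00.
¬γ = 1 − 0.45 = 0.55
So the right-hand bound is ¬γ = 0.55.
The residuum of the Łukasiewicz t-norm gives the supremum: min(1, 1 − 0.00 + 0.55).
1 − 0.00 + 0.55 = 1.55, so t = min(1, 1.55) = 1.00.
Check: 0.00 ⊗ 1.00 = max(0, 0.00) = 0.00 ≤ 0.55.

1.00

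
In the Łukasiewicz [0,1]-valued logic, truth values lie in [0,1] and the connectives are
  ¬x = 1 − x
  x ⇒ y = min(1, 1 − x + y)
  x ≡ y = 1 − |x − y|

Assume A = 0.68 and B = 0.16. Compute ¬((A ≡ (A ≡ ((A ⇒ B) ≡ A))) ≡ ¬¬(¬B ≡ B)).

A ⇒ B = min(1, 1 − 0.68 + 0.16) = min(1, 0.48) = 0.48
(A ⇒ B) ≡ A = 1 − |0.48 − 0.68| = 1 − 0.20 = 0.80
A ≡ ((A ⇒ B) ≡ A) = 1 − |0.68 − 0.80| = 1 − 0.12 = 0.88
A ≡ (A ≡ ((A ⇒ B) ≡ A)) = 1 − |0.68 − 0.88| = 1 − 0.20 = 0.80
¬B = 1 − 0.16 = 0.84
¬B ≡ B = 1 − |0.84 − 0.16| = 1 − 0.68 = 0.32
¬(¬B ≡ B) = 1 − 0.32 = 0.68
¬¬(¬B ≡ B) = 1 − 0.68 = 0.32
(A ≡ (A ≡ ((A ⇒ B) ≡ A))) ≡ ¬¬(¬B ≡ B) = 1 − |0.80 − 0.32| = 1 − 0.48 = 0.52
¬((A ≡ (A ≡ ((A ⇒ B) ≡ A))) ≡ ¬¬(¬B ≡ B)) = 1 − 0.52 = 0.48

0.48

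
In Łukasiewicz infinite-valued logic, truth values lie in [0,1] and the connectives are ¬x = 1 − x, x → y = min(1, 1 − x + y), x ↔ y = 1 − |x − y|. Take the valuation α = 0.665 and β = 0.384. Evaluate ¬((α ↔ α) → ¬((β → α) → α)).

0.665

α ↔ α = 1 − |0.665 − 0.665| = 1 − 0.000 = 1.000
β → α = min(1, 1 − 0.384 + 0.665) = min(1, 1.281) = 1.000
(β → α) → α = min(1, 1 − 1.000 + 0.665) = min(1, 0.665) = 0.665
¬((β → α) → α) = 1 − 0.665 = 0.335
(α ↔ α) → ¬((β → α) → α) = min(1, 1 − 1.000 + 0.335) = min(1, 0.335) = 0.335
¬((α ↔ α) → ¬((β → α) → α)) = 1 − 0.335 = 0.665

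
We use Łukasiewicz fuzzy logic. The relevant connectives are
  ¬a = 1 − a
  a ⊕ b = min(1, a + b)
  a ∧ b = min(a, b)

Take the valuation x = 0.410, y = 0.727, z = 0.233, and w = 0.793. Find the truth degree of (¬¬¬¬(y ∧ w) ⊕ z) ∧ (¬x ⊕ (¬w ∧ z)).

y ∧ w = min(0.727, 0.793) = 0.727
¬(y ∧ w) = 1 − 0.727 = 0.273
¬¬(y ∧ w) = 1 − 0.273 = 0.727
¬¬¬(y ∧ w) = 1 − 0.727 = 0.273
¬¬¬¬(y ∧ w) = 1 − 0.273 = 0.727
¬¬¬¬(y ∧ w) ⊕ z = min(1, 0.727 + 0.233) = min(1, 0.960) = 0.960
¬x = 1 − 0.410 = 0.590
¬w = 1 − 0.793 = 0.207
¬w ∧ z = min(0.207, 0.233) = 0.207
¬x ⊕ (¬w ∧ z) = min(1, 0.590 + 0.207) = min(1, 0.797) = 0.797
(¬¬¬¬(y ∧ w) ⊕ z) ∧ (¬x ⊕ (¬w ∧ z)) = min(0.960, 0.797) = 0.797

0.797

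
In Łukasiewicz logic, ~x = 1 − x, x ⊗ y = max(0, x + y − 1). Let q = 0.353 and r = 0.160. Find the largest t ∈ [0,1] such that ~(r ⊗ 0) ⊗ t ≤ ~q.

0.647

r ⊗ 0 = max(0, 0.160 + 0.000 − 1) = max(0, -0.840) = 0.000
~(r ⊗ 0) = 1 − 0.000 = 1.000
So the left factor is ~(r ⊗ 0) = 1.000.
~q = 1 − 0.353 = 0.647
So the right-hand bound is ~q = 0.647.
The residuum of the Łukasiewicz t-norm gives the supremum: min(1, 1 − 1.000 + 0.647).
1 − 1.000 + 0.647 = 0.647, so t = min(1, 0.647) = 0.647.
Check: 1.000 ⊗ 0.647 = max(0, 0.647) = 0.647 ≤ 0.647.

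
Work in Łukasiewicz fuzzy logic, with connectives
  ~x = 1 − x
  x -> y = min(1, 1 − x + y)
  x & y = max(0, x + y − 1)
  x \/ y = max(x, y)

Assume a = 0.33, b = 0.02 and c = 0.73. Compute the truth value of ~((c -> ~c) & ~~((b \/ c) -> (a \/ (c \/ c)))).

~c = 1 − 0.73 = 0.27
c -> ~c = min(1, 1 − 0.73 + 0.27) = min(1, 0.54) = 0.54
b \/ c = max(0.02, 0.73) = 0.73
c \/ c = max(0.73, 0.73) = 0.73
a \/ (c \/ c) = max(0.33, 0.73) = 0.73
(b \/ c) -> (a \/ (c \/ c)) = min(1, 1 − 0.73 + 0.73) = min(1, 1.00) = 1.00
~((b \/ c) -> (a \/ (c \/ c))) = 1 − 1.00 = 0.00
~~((b \/ c) -> (a \/ (c \/ c))) = 1 − 0.00 = 1.00
(c -> ~c) & ~~((b \/ c) -> (a \/ (c \/ c))) = max(0, 0.54 + 1.00 − 1) = max(0, 0.54) = 0.54
~((c -> ~c) & ~~((b \/ c) -> (a \/ (c \/ c)))) = 1 − 0.54 = 0.46

0.46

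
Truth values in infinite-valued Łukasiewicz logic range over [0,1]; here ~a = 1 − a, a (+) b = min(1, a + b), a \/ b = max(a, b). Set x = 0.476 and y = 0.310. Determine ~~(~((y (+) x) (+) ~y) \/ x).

y (+) x = min(1, 0.310 + 0.476) = min(1, 0.786) = 0.786
~y = 1 − 0.310 = 0.690
(y (+) x) (+) ~y = min(1, 0.786 + 0.690) = min(1, 1.476) = 1.000
~((y (+) x) (+) ~y) = 1 − 1.000 = 0.000
~((y (+) x) (+) ~y) \/ x = max(0.000, 0.476) = 0.476
~(~((y (+) x) (+) ~y) \/ x) = 1 − 0.476 = 0.524
~~(~((y (+) x) (+) ~y) \/ x) = 1 − 0.524 = 0.476

0.476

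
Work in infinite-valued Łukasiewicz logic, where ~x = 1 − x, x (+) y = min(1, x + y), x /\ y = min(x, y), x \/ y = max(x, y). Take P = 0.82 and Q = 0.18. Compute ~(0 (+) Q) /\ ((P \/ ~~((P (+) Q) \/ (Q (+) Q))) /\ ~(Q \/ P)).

0.18

0 (+) Q = min(1, 0.00 + 0.18) = min(1, 0.18) = 0.18
~(0 (+) Q) = 1 − 0.18 = 0.82
P (+) Q = min(1, 0.82 + 0.18) = min(1, 1.00) = 1.00
Q (+) Q = min(1, 0.18 + 0.18) = min(1, 0.36) = 0.36
(P (+) Q) \/ (Q (+) Q) = max(1.00, 0.36) = 1.00
~((P (+) Q) \/ (Q (+) Q)) = 1 − 1.00 = 0.00
~~((P (+) Q) \/ (Q (+) Q)) = 1 − 0.00 = 1.00
P \/ ~~((P (+) Q) \/ (Q (+) Q)) = max(0.82, 1.00) = 1.00
Q \/ P = max(0.18, 0.82) = 0.82
~(Q \/ P) = 1 − 0.82 = 0.18
(P \/ ~~((P (+) Q) \/ (Q (+) Q))) /\ ~(Q \/ P) = min(1.00, 0.18) = 0.18
~(0 (+) Q) /\ ((P \/ ~~((P (+) Q) \/ (Q (+) Q))) /\ ~(Q \/ P)) = min(0.82, 0.18) = 0.18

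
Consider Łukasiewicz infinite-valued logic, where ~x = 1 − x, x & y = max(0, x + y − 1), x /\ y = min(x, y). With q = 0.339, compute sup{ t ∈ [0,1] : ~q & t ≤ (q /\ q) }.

0.678

~q = 1 − 0.339 = 0.661
So the left factor is ~q = 0.661.
q /\ q = min(0.339, 0.339) = 0.339
So the right-hand bound is q /\ q = 0.339.
The residuum of the Łukasiewicz t-norm gives the supremum: min(1, 1 − 0.661 + 0.339).
1 − 0.661 + 0.339 = 0.678, so t = min(1, 0.678) = 0.678.
Check: 0.661 & 0.678 = max(0, 0.339) = 0.339 ≤ 0.339.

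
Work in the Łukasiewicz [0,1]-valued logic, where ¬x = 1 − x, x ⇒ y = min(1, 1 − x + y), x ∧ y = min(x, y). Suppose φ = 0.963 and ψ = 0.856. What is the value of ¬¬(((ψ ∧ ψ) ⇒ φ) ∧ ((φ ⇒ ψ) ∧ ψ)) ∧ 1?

0.856

ψ ∧ ψ = min(0.856, 0.856) = 0.856
(ψ ∧ ψ) ⇒ φ = min(1, 1 − 0.856 + 0.963) = min(1, 1.107) = 1.000
φ ⇒ ψ = min(1, 1 − 0.963 + 0.856) = min(1, 0.893) = 0.893
(φ ⇒ ψ) ∧ ψ = min(0.893, 0.856) = 0.856
((ψ ∧ ψ) ⇒ φ) ∧ ((φ ⇒ ψ) ∧ ψ) = min(1.000, 0.856) = 0.856
¬(((ψ ∧ ψ) ⇒ φ) ∧ ((φ ⇒ ψ) ∧ ψ)) = 1 − 0.856 = 0.144
¬¬(((ψ ∧ ψ) ⇒ φ) ∧ ((φ ⇒ ψ) ∧ ψ)) = 1 − 0.144 = 0.856
¬¬(((ψ ∧ ψ) ⇒ φ) ∧ ((φ ⇒ ψ) ∧ ψ)) ∧ 1 = min(0.856, 1.000) = 0.856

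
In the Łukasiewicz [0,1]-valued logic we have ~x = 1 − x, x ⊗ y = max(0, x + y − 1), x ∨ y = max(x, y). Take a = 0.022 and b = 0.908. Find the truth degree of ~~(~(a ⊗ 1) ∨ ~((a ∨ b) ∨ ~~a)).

0.978

a ⊗ 1 = max(0, 0.022 + 1.000 − 1) = max(0, 0.022) = 0.022
~(a ⊗ 1) = 1 − 0.022 = 0.978
a ∨ b = max(0.022, 0.908) = 0.908
~a = 1 − 0.022 = 0.978
~~a = 1 − 0.978 = 0.022
(a ∨ b) ∨ ~~a = max(0.908, 0.022) = 0.908
~((a ∨ b) ∨ ~~a) = 1 − 0.908 = 0.092
~(a ⊗ 1) ∨ ~((a ∨ b) ∨ ~~a) = max(0.978, 0.092) = 0.978
~(~(a ⊗ 1) ∨ ~((a ∨ b) ∨ ~~a)) = 1 − 0.978 = 0.022
~~(~(a ⊗ 1) ∨ ~((a ∨ b) ∨ ~~a)) = 1 − 0.022 = 0.978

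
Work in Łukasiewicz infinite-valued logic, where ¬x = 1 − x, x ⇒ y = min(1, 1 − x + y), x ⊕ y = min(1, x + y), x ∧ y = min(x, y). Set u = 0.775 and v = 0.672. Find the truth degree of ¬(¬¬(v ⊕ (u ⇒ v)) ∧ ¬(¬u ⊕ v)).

u ⇒ v = min(1, 1 − 0.775 + 0.672) = min(1, 0.897) = 0.897
v ⊕ (u ⇒ v) = min(1, 0.672 + 0.897) = min(1, 1.569) = 1.000
¬(v ⊕ (u ⇒ v)) = 1 − 1.000 = 0.000
¬¬(v ⊕ (u ⇒ v)) = 1 − 0.000 = 1.000
¬u = 1 − 0.775 = 0.225
¬u ⊕ v = min(1, 0.225 + 0.672) = min(1, 0.897) = 0.897
¬(¬u ⊕ v) = 1 − 0.897 = 0.103
¬¬(v ⊕ (u ⇒ v)) ∧ ¬(¬u ⊕ v) = min(1.000, 0.103) = 0.103
¬(¬¬(v ⊕ (u ⇒ v)) ∧ ¬(¬u ⊕ v)) = 1 − 0.103 = 0.897

0.897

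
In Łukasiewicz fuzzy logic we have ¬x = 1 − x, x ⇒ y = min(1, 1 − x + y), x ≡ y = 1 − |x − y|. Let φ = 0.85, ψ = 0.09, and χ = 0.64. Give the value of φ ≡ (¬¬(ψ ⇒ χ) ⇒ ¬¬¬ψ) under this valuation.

ψ ⇒ χ = min(1, 1 − 0.09 + 0.64) = min(1, 1.55) = 1.00
¬(ψ ⇒ χ) = 1 − 1.00 = 0.00
¬¬(ψ ⇒ χ) = 1 − 0.00 = 1.00
¬ψ = 1 − 0.09 = 0.91
¬¬ψ = 1 − 0.91 = 0.09
¬¬¬ψ = 1 − 0.09 = 0.91
¬¬(ψ ⇒ χ) ⇒ ¬¬¬ψ = min(1, 1 − 1.00 + 0.91) = min(1, 0.91) = 0.91
φ ≡ (¬¬(ψ ⇒ χ) ⇒ ¬¬¬ψ) = 1 − |0.85 − 0.91| = 1 − 0.06 = 0.94

0.94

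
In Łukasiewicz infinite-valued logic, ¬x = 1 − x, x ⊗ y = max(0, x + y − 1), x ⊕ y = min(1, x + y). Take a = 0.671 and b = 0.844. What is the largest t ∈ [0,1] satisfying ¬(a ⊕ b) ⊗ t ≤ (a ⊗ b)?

1.000

a ⊕ b = min(1, 0.671 + 0.844) = min(1, 1.515) = 1.000
¬(a ⊕ b) = 1 − 1.000 = 0.000
So the left factor is ¬(a ⊕ b) = 0.000.
a ⊗ b = max(0, 0.671 + 0.844 − 1) = max(0, 0.515) = 0.515
So the right-hand bound is a ⊗ b = 0.515.
The residuum of the Łukasiewicz t-norm gives the supremum: min(1, 1 − 0.000 + 0.515).
1 − 0.000 + 0.515 = 1.515, so t = min(1, 1.515) = 1.000.
Check: 0.000 ⊗ 1.000 = max(0, 0.000) = 0.000 ≤ 0.515.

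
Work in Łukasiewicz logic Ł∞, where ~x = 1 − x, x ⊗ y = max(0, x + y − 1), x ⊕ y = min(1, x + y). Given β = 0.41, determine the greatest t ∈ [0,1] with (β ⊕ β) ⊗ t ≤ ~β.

0.77

β ⊕ β = min(1, 0.41 + 0.41) = min(1, 0.82) = 0.82
So the left factor is β ⊕ β = 0.82.
~β = 1 − 0.41 = 0.59
So the right-hand bound is ~β = 0.59.
The residuum of the Łukasiewicz t-norm gives the supremum: min(1, 1 − 0.82 + 0.59).
1 − 0.82 + 0.59 = 0.77, so t = min(1, 0.77) = 0.77.
Check: 0.82 ⊗ 0.77 = max(0, 0.59) = 0.59 ≤ 0.59.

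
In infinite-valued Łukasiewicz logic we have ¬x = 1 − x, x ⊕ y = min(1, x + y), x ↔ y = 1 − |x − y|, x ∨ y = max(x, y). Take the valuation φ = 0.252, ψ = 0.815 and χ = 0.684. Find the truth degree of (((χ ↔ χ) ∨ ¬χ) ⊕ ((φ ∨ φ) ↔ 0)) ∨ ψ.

1.000

χ ↔ χ = 1 − |0.684 − 0.684| = 1 − 0.000 = 1.000
¬χ = 1 − 0.684 = 0.316
(χ ↔ χ) ∨ ¬χ = max(1.000, 0.316) = 1.000
φ ∨ φ = max(0.252, 0.252) = 0.252
(φ ∨ φ) ↔ 0 = 1 − |0.252 − 0.000| = 1 − 0.252 = 0.748
((χ ↔ χ) ∨ ¬χ) ⊕ ((φ ∨ φ) ↔ 0) = min(1, 1.000 + 0.748) = min(1, 1.748) = 1.000
(((χ ↔ χ) ∨ ¬χ) ⊕ ((φ ∨ φ) ↔ 0)) ∨ ψ = max(1.000, 0.815) = 1.000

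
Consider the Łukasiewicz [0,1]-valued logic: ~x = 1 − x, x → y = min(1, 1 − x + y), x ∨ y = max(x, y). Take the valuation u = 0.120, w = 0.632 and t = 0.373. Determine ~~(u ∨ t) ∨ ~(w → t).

u ∨ t = max(0.120, 0.373) = 0.373
~(u ∨ t) = 1 − 0.373 = 0.627
~~(u ∨ t) = 1 − 0.627 = 0.373
w → t = min(1, 1 − 0.632 + 0.373) = min(1, 0.741) = 0.741
~(w → t) = 1 − 0.741 = 0.259
~~(u ∨ t) ∨ ~(w → t) = max(0.373, 0.259) = 0.373

0.373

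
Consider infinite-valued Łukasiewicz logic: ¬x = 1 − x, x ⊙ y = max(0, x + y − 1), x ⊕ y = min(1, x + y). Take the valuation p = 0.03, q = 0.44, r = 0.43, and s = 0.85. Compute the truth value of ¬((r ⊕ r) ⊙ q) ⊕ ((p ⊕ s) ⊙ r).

r ⊕ r = min(1, 0.43 + 0.43) = min(1, 0.86) = 0.86
(r ⊕ r) ⊙ q = max(0, 0.86 + 0.44 − 1) = max(0, 0.30) = 0.30
¬((r ⊕ r) ⊙ q) = 1 − 0.30 = 0.70
p ⊕ s = min(1, 0.03 + 0.85) = min(1, 0.88) = 0.88
(p ⊕ s) ⊙ r = max(0, 0.88 + 0.43 − 1) = max(0, 0.31) = 0.31
¬((r ⊕ r) ⊙ q) ⊕ ((p ⊕ s) ⊙ r) = min(1, 0.70 + 0.31) = min(1, 1.01) = 1.00

1.00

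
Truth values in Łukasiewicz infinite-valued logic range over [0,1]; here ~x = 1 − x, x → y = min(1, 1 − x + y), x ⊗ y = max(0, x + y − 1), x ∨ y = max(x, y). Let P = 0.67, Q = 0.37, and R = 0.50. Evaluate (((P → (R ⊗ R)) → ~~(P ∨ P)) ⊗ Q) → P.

1.00

R ⊗ R = max(0, 0.50 + 0.50 − 1) = max(0, 0.00) = 0.00
P → (R ⊗ R) = min(1, 1 − 0.67 + 0.00) = min(1, 0.33) = 0.33
P ∨ P = max(0.67, 0.67) = 0.67
~(P ∨ P) = 1 − 0.67 = 0.33
~~(P ∨ P) = 1 − 0.33 = 0.67
(P → (R ⊗ R)) → ~~(P ∨ P) = min(1, 1 − 0.33 + 0.67) = min(1, 1.34) = 1.00
((P → (R ⊗ R)) → ~~(P ∨ P)) ⊗ Q = max(0, 1.00 + 0.37 − 1) = max(0, 0.37) = 0.37
(((P → (R ⊗ R)) → ~~(P ∨ P)) ⊗ Q) → P = min(1, 1 − 0.37 + 0.67) = min(1, 1.30) = 1.00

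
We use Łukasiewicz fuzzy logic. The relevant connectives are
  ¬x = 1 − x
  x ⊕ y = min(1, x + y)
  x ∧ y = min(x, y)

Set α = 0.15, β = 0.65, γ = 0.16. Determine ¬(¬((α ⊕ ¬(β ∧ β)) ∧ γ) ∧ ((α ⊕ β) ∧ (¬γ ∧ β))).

β ∧ β = min(0.65, 0.65) = 0.65
¬(β ∧ β) = 1 − 0.65 = 0.35
α ⊕ ¬(β ∧ β) = min(1, 0.15 + 0.35) = min(1, 0.50) = 0.50
(α ⊕ ¬(β ∧ β)) ∧ γ = min(0.50, 0.16) = 0.16
¬((α ⊕ ¬(β ∧ β)) ∧ γ) = 1 − 0.16 = 0.84
α ⊕ β = min(1, 0.15 + 0.65) = min(1, 0.80) = 0.80
¬γ = 1 − 0.16 = 0.84
¬γ ∧ β = min(0.84, 0.65) = 0.65
(α ⊕ β) ∧ (¬γ ∧ β) = min(0.80, 0.65) = 0.65
¬((α ⊕ ¬(β ∧ β)) ∧ γ) ∧ ((α ⊕ β) ∧ (¬γ ∧ β)) = min(0.84, 0.65) = 0.65
¬(¬((α ⊕ ¬(β ∧ β)) ∧ γ) ∧ ((α ⊕ β) ∧ (¬γ ∧ β))) = 1 − 0.65 = 0.35

0.35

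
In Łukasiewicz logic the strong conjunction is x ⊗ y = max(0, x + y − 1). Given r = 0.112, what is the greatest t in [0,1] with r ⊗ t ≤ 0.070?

0.958

The residuum of the Łukasiewicz t-norm gives the supremum: min(1, 1 − 0.112 + 0.070).
1 − 0.112 + 0.070 = 0.958, so t = min(1, 0.958) = 0.958.
Check: 0.112 ⊗ 0.958 = max(0, 0.070) = 0.070 ≤ 0.070.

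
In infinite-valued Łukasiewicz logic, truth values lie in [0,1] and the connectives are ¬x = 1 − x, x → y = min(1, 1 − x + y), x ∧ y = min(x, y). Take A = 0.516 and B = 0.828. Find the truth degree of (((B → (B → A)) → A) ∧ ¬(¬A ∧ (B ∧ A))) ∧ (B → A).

B → A = min(1, 1 − 0.828 + 0.516) = min(1, 0.688) = 0.688
B → (B → A) = min(1, 1 − 0.828 + 0.688) = min(1, 0.860) = 0.860
(B → (B → A)) → A = min(1, 1 − 0.860 + 0.516) = min(1, 0.656) = 0.656
¬A = 1 − 0.516 = 0.484
B ∧ A = min(0.828, 0.516) = 0.516
¬A ∧ (B ∧ A) = min(0.484, 0.516) = 0.484
¬(¬A ∧ (B ∧ A)) = 1 − 0.484 = 0.516
((B → (B → A)) → A) ∧ ¬(¬A ∧ (B ∧ A)) = min(0.656, 0.516) = 0.516
(((B → (B → A)) → A) ∧ ¬(¬A ∧ (B ∧ A))) ∧ (B → A) = min(0.516, 0.688) = 0.516

0.516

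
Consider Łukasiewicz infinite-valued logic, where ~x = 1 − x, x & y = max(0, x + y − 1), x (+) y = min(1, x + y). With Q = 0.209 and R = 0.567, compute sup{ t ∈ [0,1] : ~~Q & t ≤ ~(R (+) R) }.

~Q = 1 − 0.209 = 0.791
~~Q = 1 − 0.791 = 0.209
So the left factor is ~~Q = 0.209.
R (+) R = min(1, 0.567 + 0.567) = min(1, 1.134) = 1.000
~(R (+) R) = 1 − 1.000 = 0.000
So the right-hand bound is ~(R (+) R) = 0.000.
The residuum of the Łukasiewicz t-norm gives the supremum: min(1, 1 − 0.209 + 0.000).
1 − 0.209 + 0.000 = 0.791, so t = min(1, 0.791) = 0.791.
Check: 0.209 & 0.791 = max(0, 0.000) = 0.000 ≤ 0.000.

0.791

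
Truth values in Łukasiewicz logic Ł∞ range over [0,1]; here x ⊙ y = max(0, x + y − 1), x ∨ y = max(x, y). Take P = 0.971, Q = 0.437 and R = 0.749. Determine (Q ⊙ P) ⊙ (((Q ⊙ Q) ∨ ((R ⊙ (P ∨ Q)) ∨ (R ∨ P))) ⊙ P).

0.350

Q ⊙ P = max(0, 0.437 + 0.971 − 1) = max(0, 0.408) = 0.408
Q ⊙ Q = max(0, 0.437 + 0.437 − 1) = max(0, -0.126) = 0.000
P ∨ Q = max(0.971, 0.437) = 0.971
R ⊙ (P ∨ Q) = max(0, 0.749 + 0.971 − 1) = max(0, 0.720) = 0.720
R ∨ P = max(0.749, 0.971) = 0.971
(R ⊙ (P ∨ Q)) ∨ (R ∨ P) = max(0.720, 0.971) = 0.971
(Q ⊙ Q) ∨ ((R ⊙ (P ∨ Q)) ∨ (R ∨ P)) = max(0.000, 0.971) = 0.971
((Q ⊙ Q) ∨ ((R ⊙ (P ∨ Q)) ∨ (R ∨ P))) ⊙ P = max(0, 0.971 + 0.971 − 1) = max(0, 0.942) = 0.942
(Q ⊙ P) ⊙ (((Q ⊙ Q) ∨ ((R ⊙ (P ∨ Q)) ∨ (R ∨ P))) ⊙ P) = max(0, 0.408 + 0.942 − 1) = max(0, 0.350) = 0.350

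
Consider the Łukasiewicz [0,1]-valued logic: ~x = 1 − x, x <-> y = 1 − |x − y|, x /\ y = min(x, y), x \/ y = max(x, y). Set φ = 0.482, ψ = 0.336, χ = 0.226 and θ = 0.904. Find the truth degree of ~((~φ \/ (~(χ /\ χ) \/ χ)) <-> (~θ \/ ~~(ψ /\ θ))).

~φ = 1 − 0.482 = 0.518
χ /\ χ = min(0.226, 0.226) = 0.226
~(χ /\ χ) = 1 − 0.226 = 0.774
~(χ /\ χ) \/ χ = max(0.774, 0.226) = 0.774
~φ \/ (~(χ /\ χ) \/ χ) = max(0.518, 0.774) = 0.774
~θ = 1 − 0.904 = 0.096
ψ /\ θ = min(0.336, 0.904) = 0.336
~(ψ /\ θ) = 1 − 0.336 = 0.664
~~(ψ /\ θ) = 1 − 0.664 = 0.336
~θ \/ ~~(ψ /\ θ) = max(0.096, 0.336) = 0.336
(~φ \/ (~(χ /\ χ) \/ χ)) <-> (~θ \/ ~~(ψ /\ θ)) = 1 − |0.774 − 0.336| = 1 − 0.438 = 0.562
~((~φ \/ (~(χ /\ χ) \/ χ)) <-> (~θ \/ ~~(ψ /\ θ))) = 1 − 0.562 = 0.438

0.438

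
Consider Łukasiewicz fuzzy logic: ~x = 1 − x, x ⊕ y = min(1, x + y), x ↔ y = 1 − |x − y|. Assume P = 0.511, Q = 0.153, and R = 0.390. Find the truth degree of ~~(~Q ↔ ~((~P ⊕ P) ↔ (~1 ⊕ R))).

~Q = 1 − 0.153 = 0.847
~P = 1 − 0.511 = 0.489
~P ⊕ P = min(1, 0.489 + 0.511) = min(1, 1.000) = 1.000
~1 = 1 − 1.000 = 0.000
~1 ⊕ R = min(1, 0.000 + 0.390) = min(1, 0.390) = 0.390
(~P ⊕ P) ↔ (~1 ⊕ R) = 1 − |1.000 − 0.390| = 1 − 0.610 = 0.390
~((~P ⊕ P) ↔ (~1 ⊕ R)) = 1 − 0.390 = 0.610
~Q ↔ ~((~P ⊕ P) ↔ (~1 ⊕ R)) = 1 − |0.847 − 0.610| = 1 − 0.237 = 0.763
~(~Q ↔ ~((~P ⊕ P) ↔ (~1 ⊕ R))) = 1 − 0.763 = 0.237
~~(~Q ↔ ~((~P ⊕ P) ↔ (~1 ⊕ R))) = 1 − 0.237 = 0.763

0.763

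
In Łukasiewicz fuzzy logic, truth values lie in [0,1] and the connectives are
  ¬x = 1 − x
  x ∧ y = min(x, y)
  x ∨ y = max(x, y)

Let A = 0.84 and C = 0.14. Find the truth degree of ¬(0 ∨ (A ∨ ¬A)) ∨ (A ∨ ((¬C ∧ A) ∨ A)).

0.84

¬A = 1 − 0.84 = 0.16
A ∨ ¬A = max(0.84, 0.16) = 0.84
0 ∨ (A ∨ ¬A) = max(0.00, 0.84) = 0.84
¬(0 ∨ (A ∨ ¬A)) = 1 − 0.84 = 0.16
¬C = 1 − 0.14 = 0.86
¬C ∧ A = min(0.86, 0.84) = 0.84
(¬C ∧ A) ∨ A = max(0.84, 0.84) = 0.84
A ∨ ((¬C ∧ A) ∨ A) = max(0.84, 0.84) = 0.84
¬(0 ∨ (A ∨ ¬A)) ∨ (A ∨ ((¬C ∧ A) ∨ A)) = max(0.16, 0.84) = 0.84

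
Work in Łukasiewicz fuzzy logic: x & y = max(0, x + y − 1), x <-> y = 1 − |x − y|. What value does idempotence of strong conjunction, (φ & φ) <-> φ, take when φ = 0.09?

0.91

φ & φ = max(0, 0.09 + 0.09 − 1) = max(0, -0.82) = 0.00
(φ & φ) <-> φ = 1 − |0.00 − 0.09| = 1 − 0.09 = 0.91
(The value 0.91 < 1 shows this instance is not satisfied; fails in Ł∞ since a ⊗ a = max(0, 2a−1) ≠ a in general.)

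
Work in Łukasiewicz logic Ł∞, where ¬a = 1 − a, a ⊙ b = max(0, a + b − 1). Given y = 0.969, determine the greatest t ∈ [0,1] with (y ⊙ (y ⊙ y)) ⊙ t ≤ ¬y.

y ⊙ y = max(0, 0.969 + 0.969 − 1) = max(0, 0.938) = 0.938
y ⊙ (y ⊙ y) = max(0, 0.969 + 0.938 − 1) = max(0, 0.907) = 0.907
So the left factor is y ⊙ (y ⊙ y) = 0.907.
¬y = 1 − 0.969 = 0.031
So the right-hand bound is ¬y = 0.031.
The residuum of the Łukasiewicz t-norm gives the supremum: min(1, 1 − 0.907 + 0.031).
1 − 0.907 + 0.031 = 0.124, so t = min(1, 0.124) = 0.124.
Check: 0.907 ⊙ 0.124 = max(0, 0.031) = 0.031 ≤ 0.031.

0.124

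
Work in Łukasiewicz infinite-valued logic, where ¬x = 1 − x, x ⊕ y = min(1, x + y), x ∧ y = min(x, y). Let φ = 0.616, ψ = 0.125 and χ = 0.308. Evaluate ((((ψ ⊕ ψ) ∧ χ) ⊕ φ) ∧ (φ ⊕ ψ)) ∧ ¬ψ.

0.741

ψ ⊕ ψ = min(1, 0.125 + 0.125) = min(1, 0.250) = 0.250
(ψ ⊕ ψ) ∧ χ = min(0.250, 0.308) = 0.250
((ψ ⊕ ψ) ∧ χ) ⊕ φ = min(1, 0.250 + 0.616) = min(1, 0.866) = 0.866
φ ⊕ ψ = min(1, 0.616 + 0.125) = min(1, 0.741) = 0.741
(((ψ ⊕ ψ) ∧ χ) ⊕ φ) ∧ (φ ⊕ ψ) = min(0.866, 0.741) = 0.741
¬ψ = 1 − 0.125 = 0.875
((((ψ ⊕ ψ) ∧ χ) ⊕ φ) ∧ (φ ⊕ ψ)) ∧ ¬ψ = min(0.741, 0.875) = 0.741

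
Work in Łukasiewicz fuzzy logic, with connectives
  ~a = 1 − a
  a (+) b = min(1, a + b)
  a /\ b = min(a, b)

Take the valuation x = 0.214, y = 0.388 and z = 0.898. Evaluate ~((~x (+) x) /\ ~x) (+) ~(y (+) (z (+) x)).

~x = 1 − 0.214 = 0.786
~x (+) x = min(1, 0.786 + 0.214) = min(1, 1.000) = 1.000
(~x (+) x) /\ ~x = min(1.000, 0.786) = 0.786
~((~x (+) x) /\ ~x) = 1 − 0.786 = 0.214
z (+) x = min(1, 0.898 + 0.214) = min(1, 1.112) = 1.000
y (+) (z (+) x) = min(1, 0.388 + 1.000) = min(1, 1.388) = 1.000
~(y (+) (z (+) x)) = 1 − 1.000 = 0.000
~((~x (+) x) /\ ~x) (+) ~(y (+) (z (+) x)) = min(1, 0.214 + 0.000) = min(1, 0.214) = 0.214

0.214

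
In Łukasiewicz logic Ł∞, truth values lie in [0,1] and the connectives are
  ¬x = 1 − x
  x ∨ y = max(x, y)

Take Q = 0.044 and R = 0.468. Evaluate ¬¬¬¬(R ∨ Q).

0.468

R ∨ Q = max(0.468, 0.044) = 0.468
¬(R ∨ Q) = 1 − 0.468 = 0.532
¬¬(R ∨ Q) = 1 − 0.532 = 0.468
¬¬¬(R ∨ Q) = 1 − 0.468 = 0.532
¬¬¬¬(R ∨ Q) = 1 − 0.532 = 0.468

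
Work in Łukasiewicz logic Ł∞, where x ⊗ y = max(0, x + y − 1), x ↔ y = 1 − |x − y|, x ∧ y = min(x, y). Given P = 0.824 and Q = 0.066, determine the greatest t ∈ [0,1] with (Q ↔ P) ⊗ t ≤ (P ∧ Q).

Q ↔ P = 1 − |0.066 − 0.824| = 1 − 0.758 = 0.242
So the left factor is Q ↔ P = 0.242.
P ∧ Q = min(0.824, 0.066) = 0.066
So the right-hand bound is P ∧ Q = 0.066.
The residuum of the Łukasiewicz t-norm gives the supremum: min(1, 1 − 0.242 + 0.066).
1 − 0.242 + 0.066 = 0.824, so t = min(1, 0.824) = 0.824.
Check: 0.242 ⊗ 0.824 = max(0, 0.066) = 0.066 ≤ 0.066.

0.824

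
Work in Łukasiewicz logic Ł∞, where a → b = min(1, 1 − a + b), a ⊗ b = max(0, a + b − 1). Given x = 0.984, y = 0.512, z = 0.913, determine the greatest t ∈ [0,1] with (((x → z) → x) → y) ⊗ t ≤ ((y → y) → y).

1.000

x → z = min(1, 1 − 0.984 + 0.913) = min(1, 0.929) = 0.929
(x → z) → x = min(1, 1 − 0.929 + 0.984) = min(1, 1.055) = 1.000
((x → z) → x) → y = min(1, 1 − 1.000 + 0.512) = min(1, 0.512) = 0.512
So the left factor is ((x → z) → x) → y = 0.512.
y → y = min(1, 1 − 0.512 + 0.512) = min(1, 1.000) = 1.000
(y → y) → y = min(1, 1 − 1.000 + 0.512) = min(1, 0.512) = 0.512
So the right-hand bound is (y → y) → y = 0.512.
The residuum of the Łukasiewicz t-norm gives the supremum: min(1, 1 − 0.512 + 0.512).
1 − 0.512 + 0.512 = 1.000, so t = min(1, 1.000) = 1.000.
Check: 0.512 ⊗ 1.000 = max(0, 0.512) = 0.512 ≤ 0.512.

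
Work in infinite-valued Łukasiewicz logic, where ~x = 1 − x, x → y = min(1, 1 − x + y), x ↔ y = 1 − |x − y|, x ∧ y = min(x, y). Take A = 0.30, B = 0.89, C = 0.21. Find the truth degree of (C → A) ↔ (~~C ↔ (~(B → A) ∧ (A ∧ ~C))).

0.91

C → A = min(1, 1 − 0.21 + 0.30) = min(1, 1.09) = 1.00
~C = 1 − 0.21 = 0.79
~~C = 1 − 0.79 = 0.21
B → A = min(1, 1 − 0.89 + 0.30) = min(1, 0.41) = 0.41
~(B → A) = 1 − 0.41 = 0.59
A ∧ ~C = min(0.30, 0.79) = 0.30
~(B → A) ∧ (A ∧ ~C) = min(0.59, 0.30) = 0.30
~~C ↔ (~(B → A) ∧ (A ∧ ~C)) = 1 − |0.21 − 0.30| = 1 − 0.09 = 0.91
(C → A) ↔ (~~C ↔ (~(B → A) ∧ (A ∧ ~C))) = 1 − |1.00 − 0.91| = 1 − 0.09 = 0.91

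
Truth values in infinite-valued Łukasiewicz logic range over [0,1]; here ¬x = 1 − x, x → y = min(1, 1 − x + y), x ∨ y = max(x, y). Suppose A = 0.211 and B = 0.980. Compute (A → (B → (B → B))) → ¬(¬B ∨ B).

0.020

B → B = min(1, 1 − 0.980 + 0.980) = min(1, 1.000) = 1.000
B → (B → B) = min(1, 1 − 0.980 + 1.000) = min(1, 1.020) = 1.000
A → (B → (B → B)) = min(1, 1 − 0.211 + 1.000) = min(1, 1.789) = 1.000
¬B = 1 − 0.980 = 0.020
¬B ∨ B = max(0.020, 0.980) = 0.980
¬(¬B ∨ B) = 1 − 0.980 = 0.020
(A → (B → (B → B))) → ¬(¬B ∨ B) = min(1, 1 − 1.000 + 0.020) = min(1, 0.020) = 0.020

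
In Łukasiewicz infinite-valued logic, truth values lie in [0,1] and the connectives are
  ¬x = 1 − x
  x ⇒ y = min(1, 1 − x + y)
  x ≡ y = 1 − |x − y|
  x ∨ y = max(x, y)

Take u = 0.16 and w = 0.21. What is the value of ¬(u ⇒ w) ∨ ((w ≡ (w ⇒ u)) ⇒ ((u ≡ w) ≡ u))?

0.95

u ⇒ w = min(1, 1 − 0.16 + 0.21) = min(1, 1.05) = 1.00
¬(u ⇒ w) = 1 − 1.00 = 0.00
w ⇒ u = min(1, 1 − 0.21 + 0.16) = min(1, 0.95) = 0.95
w ≡ (w ⇒ u) = 1 − |0.21 − 0.95| = 1 − 0.74 = 0.26
u ≡ w = 1 − |0.16 − 0.21| = 1 − 0.05 = 0.95
(u ≡ w) ≡ u = 1 − |0.95 − 0.16| = 1 − 0.79 = 0.21
(w ≡ (w ⇒ u)) ⇒ ((u ≡ w) ≡ u) = min(1, 1 − 0.26 + 0.21) = min(1, 0.95) = 0.95
¬(u ⇒ w) ∨ ((w ≡ (w ⇒ u)) ⇒ ((u ≡ w) ≡ u)) = max(0.00, 0.95) = 0.95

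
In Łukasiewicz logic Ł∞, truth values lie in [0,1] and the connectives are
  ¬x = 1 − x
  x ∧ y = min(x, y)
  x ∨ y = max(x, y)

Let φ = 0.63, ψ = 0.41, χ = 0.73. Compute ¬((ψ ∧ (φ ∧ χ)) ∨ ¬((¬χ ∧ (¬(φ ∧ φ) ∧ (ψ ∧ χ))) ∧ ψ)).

φ ∧ χ = min(0.63, 0.73) = 0.63
ψ ∧ (φ ∧ χ) = min(0.41, 0.63) = 0.41
¬χ = 1 − 0.73 = 0.27
φ ∧ φ = min(0.63, 0.63) = 0.63
¬(φ ∧ φ) = 1 − 0.63 = 0.37
ψ ∧ χ = min(0.41, 0.73) = 0.41
¬(φ ∧ φ) ∧ (ψ ∧ χ) = min(0.37, 0.41) = 0.37
¬χ ∧ (¬(φ ∧ φ) ∧ (ψ ∧ χ)) = min(0.27, 0.37) = 0.27
(¬χ ∧ (¬(φ ∧ φ) ∧ (ψ ∧ χ))) ∧ ψ = min(0.27, 0.41) = 0.27
¬((¬χ ∧ (¬(φ ∧ φ) ∧ (ψ ∧ χ))) ∧ ψ) = 1 − 0.27 = 0.73
(ψ ∧ (φ ∧ χ)) ∨ ¬((¬χ ∧ (¬(φ ∧ φ) ∧ (ψ ∧ χ))) ∧ ψ) = max(0.41, 0.73) = 0.73
¬((ψ ∧ (φ ∧ χ)) ∨ ¬((¬χ ∧ (¬(φ ∧ φ) ∧ (ψ ∧ χ))) ∧ ψ)) = 1 − 0.73 = 0.27

0.27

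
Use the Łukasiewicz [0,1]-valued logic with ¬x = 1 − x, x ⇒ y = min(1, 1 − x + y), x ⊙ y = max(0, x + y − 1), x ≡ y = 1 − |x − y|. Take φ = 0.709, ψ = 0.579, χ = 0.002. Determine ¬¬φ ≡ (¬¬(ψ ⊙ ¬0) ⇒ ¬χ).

¬φ = 1 − 0.709 = 0.291
¬¬φ = 1 − 0.291 = 0.709
¬0 = 1 − 0.000 = 1.000
ψ ⊙ ¬0 = max(0, 0.579 + 1.000 − 1) = max(0, 0.579) = 0.579
¬(ψ ⊙ ¬0) = 1 − 0.579 = 0.421
¬¬(ψ ⊙ ¬0) = 1 − 0.421 = 0.579
¬χ = 1 − 0.002 = 0.998
¬¬(ψ ⊙ ¬0) ⇒ ¬χ = min(1, 1 − 0.579 + 0.998) = min(1, 1.419) = 1.000
¬¬φ ≡ (¬¬(ψ ⊙ ¬0) ⇒ ¬χ) = 1 − |0.709 − 1.000| = 1 − 0.291 = 0.709

0.709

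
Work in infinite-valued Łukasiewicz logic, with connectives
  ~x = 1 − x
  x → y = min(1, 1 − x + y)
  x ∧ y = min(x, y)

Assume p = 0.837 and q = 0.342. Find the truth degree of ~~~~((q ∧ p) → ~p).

0.821

q ∧ p = min(0.342, 0.837) = 0.342
~p = 1 − 0.837 = 0.163
(q ∧ p) → ~p = min(1, 1 − 0.342 + 0.163) = min(1, 0.821) = 0.821
~((q ∧ p) → ~p) = 1 − 0.821 = 0.179
~~((q ∧ p) → ~p) = 1 − 0.179 = 0.821
~~~((q ∧ p) → ~p) = 1 − 0.821 = 0.179
~~~~((q ∧ p) → ~p) = 1 − 0.179 = 0.821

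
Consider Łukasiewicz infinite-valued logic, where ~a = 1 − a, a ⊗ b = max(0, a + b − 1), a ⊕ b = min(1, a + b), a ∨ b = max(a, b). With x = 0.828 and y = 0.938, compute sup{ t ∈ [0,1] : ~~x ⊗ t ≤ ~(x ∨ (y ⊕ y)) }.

~x = 1 − 0.828 = 0.172
~~x = 1 − 0.172 = 0.828
So the left factor is ~~x = 0.828.
y ⊕ y = min(1, 0.938 + 0.938) = min(1, 1.876) = 1.000
x ∨ (y ⊕ y) = max(0.828, 1.000) = 1.000
~(x ∨ (y ⊕ y)) = 1 − 1.000 = 0.000
So the right-hand bound is ~(x ∨ (y ⊕ y)) = 0.000.
The residuum of the Łukasiewicz t-norm gives the supremum: min(1, 1 − 0.828 + 0.000).
1 − 0.828 + 0.000 = 0.172, so t = min(1, 0.172) = 0.172.
Check: 0.828 ⊗ 0.172 = max(0, 0.000) = 0.000 ≤ 0.000.

0.172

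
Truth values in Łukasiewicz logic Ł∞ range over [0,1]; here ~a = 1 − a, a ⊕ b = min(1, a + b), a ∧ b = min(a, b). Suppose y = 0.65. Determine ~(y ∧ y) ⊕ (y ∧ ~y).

0.70

y ∧ y = min(0.65, 0.65) = 0.65
~(y ∧ y) = 1 − 0.65 = 0.35
~y = 1 − 0.65 = 0.35
y ∧ ~y = min(0.65, 0.35) = 0.35
~(y ∧ y) ⊕ (y ∧ ~y) = min(1, 0.35 + 0.35) = min(1, 0.70) = 0.70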